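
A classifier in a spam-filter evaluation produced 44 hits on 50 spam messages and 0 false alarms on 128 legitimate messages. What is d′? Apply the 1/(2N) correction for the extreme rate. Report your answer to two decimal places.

d′ = 3.84

The false-alarm rate is 0/128 = 0, so apply the 1/(2N) correction: FA → 1/(2·128) = 0.00391.
z(H) = z(0.88000) = 1.175
z(FA) = z(0.00391) = -2.660
d' = 1.175 − (-2.660) = 3.835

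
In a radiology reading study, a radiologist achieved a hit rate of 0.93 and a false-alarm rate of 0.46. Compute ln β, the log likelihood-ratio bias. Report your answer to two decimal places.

ln β = -1.08

Φ⁻¹(H) = 1.476
Φ⁻¹(FA) = -0.100
ln β = −½·[z(H)² − z(FA)²] = −0.5 × (2.179 − 0.010) = -1.0845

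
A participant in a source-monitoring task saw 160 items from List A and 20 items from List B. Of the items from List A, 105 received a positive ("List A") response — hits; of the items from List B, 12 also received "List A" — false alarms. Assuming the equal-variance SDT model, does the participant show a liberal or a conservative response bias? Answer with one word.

liberal

z(H) = 0.402, z(FA) = 0.253
c = −½·(z(H) + z(FA)) = -0.3275
c < 0 → liberal criterion (biased toward responding “yes”).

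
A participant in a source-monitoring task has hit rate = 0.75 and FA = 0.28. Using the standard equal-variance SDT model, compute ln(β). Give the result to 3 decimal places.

ln β = -0.058

z(H) = z(0.75) = 0.6745
z(FA) = z(0.28) = -0.5828
ln β = −½·[z(H)² − z(FA)²] = −0.5 × (0.4550 − 0.3397) = -0.05765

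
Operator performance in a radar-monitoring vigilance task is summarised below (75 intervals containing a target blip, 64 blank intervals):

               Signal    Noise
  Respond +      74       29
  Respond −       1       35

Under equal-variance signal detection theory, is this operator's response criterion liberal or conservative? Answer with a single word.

liberal

z(H) = 2.216, z(FA) = -0.118
c = −½·(z(H) + z(FA)) = -1.049
c < 0 → liberal criterion (biased toward responding “yes”).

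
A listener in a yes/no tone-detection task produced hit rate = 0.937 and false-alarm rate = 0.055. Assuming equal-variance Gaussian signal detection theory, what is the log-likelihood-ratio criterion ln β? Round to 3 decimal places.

ln β = 0.107

z(H) = z(0.937) = 1.5301
z(FA) = z(0.055) = -1.5982
ln β = −½·[z(H)² − z(FA)²] = −0.5 × (2.3412 − 2.5542) = 0.1065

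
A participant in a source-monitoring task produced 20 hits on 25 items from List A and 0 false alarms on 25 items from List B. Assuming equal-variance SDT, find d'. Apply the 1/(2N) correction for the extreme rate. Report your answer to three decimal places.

The false-alarm rate is 0/25 = 0, so apply the 1/(2N) correction: FA → 1/(2·25) = 0.02000.
z(H) = z(0.80000) = 0.8416
z(FA) = z(0.02000) = -2.0537
d' = 0.8416 − (-2.0537) = 2.8953

d' = 2.895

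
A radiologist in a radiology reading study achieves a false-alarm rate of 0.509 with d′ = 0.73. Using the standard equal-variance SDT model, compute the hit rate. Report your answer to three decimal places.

hit rate = 0.774

z(false-alarm rate) = z(0.509) = 0.0226
z(H) = z(FA) + d' = 0.0226 + 0.73 = 0.7526
hit rate = Φ(0.7526) = 0.7742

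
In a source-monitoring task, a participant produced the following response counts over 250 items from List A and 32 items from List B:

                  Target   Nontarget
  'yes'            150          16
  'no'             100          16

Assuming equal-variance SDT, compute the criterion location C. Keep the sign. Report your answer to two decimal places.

C = -0.13

H = 150/250 = 0.6000
FA = 16/32 = 0.5000
z(H) = z(0.6000) = 0.253
z(FA) = z(0.5000) = 0.000
c = −½·[z(H) + z(FA)] = −0.5 × (0.253 + 0.000) = -0.1265
c < 0: the participant has a liberal response bias.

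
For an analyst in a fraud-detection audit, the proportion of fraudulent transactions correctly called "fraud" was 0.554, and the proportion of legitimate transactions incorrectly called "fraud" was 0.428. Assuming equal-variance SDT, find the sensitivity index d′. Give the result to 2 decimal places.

d′ = 0.32

Φ⁻¹(H) = 0.136
Φ⁻¹(FA) = -0.181
d' = z(H) − z(FA) = 0.136 − (-0.181) = 0.317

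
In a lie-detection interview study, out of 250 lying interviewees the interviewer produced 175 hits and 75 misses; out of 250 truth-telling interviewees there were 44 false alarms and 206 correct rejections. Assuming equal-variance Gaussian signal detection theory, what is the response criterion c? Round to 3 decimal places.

H = 175/250 = 0.7000
FA = 44/250 = 0.1760
Φ⁻¹(H) = 0.5244
Φ⁻¹(FA) = -0.9307
c = −½·[z(H) + z(FA)] = −0.5 × (0.5244 + (-0.9307)) = 0.20315
c > 0: the interviewer has a conservative response bias.

c = 0.203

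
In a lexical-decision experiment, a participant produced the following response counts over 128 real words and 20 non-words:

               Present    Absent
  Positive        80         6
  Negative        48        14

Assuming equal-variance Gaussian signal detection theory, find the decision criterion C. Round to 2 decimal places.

H = 80/128 = 0.6250
FA = 6/20 = 0.3000
Φ⁻¹(H) = 0.319
Φ⁻¹(FA) = -0.524
c = −½·[z(H) + z(FA)] = −0.5 × (0.319 + (-0.524)) = 0.1025

C = 0.10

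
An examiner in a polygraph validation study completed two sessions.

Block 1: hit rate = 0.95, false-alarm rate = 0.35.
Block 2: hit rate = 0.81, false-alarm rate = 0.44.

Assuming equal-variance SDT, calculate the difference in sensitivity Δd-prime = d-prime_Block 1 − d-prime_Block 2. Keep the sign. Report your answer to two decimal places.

Δd-prime = 1.00

Block 1: z(0.95) = 1.645, z(0.35) = -0.385, d' = 2.030
Block 2: z(0.81) = 0.878, z(0.44) = -0.151, d' = 1.029
Δd' = d'_Block 1 − d'_Block 2 = 2.030 − 1.029 = 1.001
Block 1 has the higher sensitivity.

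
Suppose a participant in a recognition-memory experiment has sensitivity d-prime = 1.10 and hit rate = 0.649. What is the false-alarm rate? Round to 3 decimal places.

false-alarm rate = 0.237

z(hit rate) = z(0.649) = 0.3826
z(FA) = z(H) − d' = 0.3826 − 1.10 = -0.7174
false-alarm rate = Φ(-0.7174) = 0.2366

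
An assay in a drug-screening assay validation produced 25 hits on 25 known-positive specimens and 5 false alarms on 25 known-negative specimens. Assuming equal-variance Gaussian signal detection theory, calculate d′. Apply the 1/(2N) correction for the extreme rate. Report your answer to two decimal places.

The hit rate is 25/25 = 1, so apply the 1/(2N) correction: H → 1 − 1/(2·25) = 0.98000.
z(H) = z(0.98000) = 2.054
z(FA) = z(0.20000) = -0.842
d' = 2.054 − (-0.842) = 2.896

d′ = 2.90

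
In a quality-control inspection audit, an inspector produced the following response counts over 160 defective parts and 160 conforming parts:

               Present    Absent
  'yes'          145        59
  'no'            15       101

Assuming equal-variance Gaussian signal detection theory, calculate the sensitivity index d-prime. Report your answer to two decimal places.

H = 145/160 = 0.9062
FA = 59/160 = 0.3688
z(H) = 1.3177
z(FA) = -0.3350
d' = z(H) − z(FA) = 1.3177 − (-0.3350) = 1.6527

d-prime = 1.65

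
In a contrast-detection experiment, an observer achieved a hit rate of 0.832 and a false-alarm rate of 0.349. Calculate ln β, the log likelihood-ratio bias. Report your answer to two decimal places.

Φ⁻¹(H) = Φ⁻¹(0.832) = 0.962
Φ⁻¹(FA) = Φ⁻¹(0.349) = -0.388
ln β = −½·[z(H)² − z(FA)²] = −0.5 × (0.925 − 0.151) = -0.387

ln β = -0.39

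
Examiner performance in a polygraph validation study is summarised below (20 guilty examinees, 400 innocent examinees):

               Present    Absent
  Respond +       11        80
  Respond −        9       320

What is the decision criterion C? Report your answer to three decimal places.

H = 11/20 = 0.5500
FA = 80/400 = 0.2000
z(H) = 0.1257
z(FA) = -0.8416
c = −½·[z(H) + z(FA)] = −0.5 × (0.1257 + (-0.8416)) = 0.35795
c > 0: the examiner has a conservative response bias.

C = 0.358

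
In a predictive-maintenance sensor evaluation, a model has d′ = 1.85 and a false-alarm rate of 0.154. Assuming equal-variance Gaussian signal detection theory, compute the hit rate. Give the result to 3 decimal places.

z(false-alarm rate) = z(0.154) = -1.0194
z(H) = z(FA) + d' = -1.0194 + 1.85 = 0.8306
hit rate = Φ(0.8306) = 0.7969

hit rate = 0.797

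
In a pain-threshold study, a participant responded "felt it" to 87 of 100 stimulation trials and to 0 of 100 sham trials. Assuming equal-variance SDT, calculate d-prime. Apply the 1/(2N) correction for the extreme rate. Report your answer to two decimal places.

d-prime = 3.70

The false-alarm rate is 0/100 = 0, so apply the 1/(2N) correction: FA → 1/(2·100) = 0.00500.
z(H) = z(0.87000) = 1.126
z(FA) = z(0.00500) = -2.576
d' = 1.126 − (-2.576) = 3.702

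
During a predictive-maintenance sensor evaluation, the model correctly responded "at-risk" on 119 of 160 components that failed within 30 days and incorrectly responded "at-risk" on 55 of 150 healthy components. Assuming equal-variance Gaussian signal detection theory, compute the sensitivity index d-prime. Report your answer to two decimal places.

d-prime = 1.00

H = 119/160 = 0.7438
FA = 55/150 = 0.3667
z(0.7438) = 0.655, z(0.3667) = -0.341
d' = z(H) − z(FA) = 0.655 − (-0.341) = 0.996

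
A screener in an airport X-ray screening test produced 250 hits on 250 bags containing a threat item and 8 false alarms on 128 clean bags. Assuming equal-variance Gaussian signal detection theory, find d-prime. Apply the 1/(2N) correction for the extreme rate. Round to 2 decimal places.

d-prime = 4.41

The hit rate is 250/250 = 1, so apply the 1/(2N) correction: H → 1 − 1/(2·250) = 0.99800.
z(H) = z(0.99800) = 2.878
z(FA) = z(0.06250) = -1.534
d' = 2.878 − (-1.534) = 4.412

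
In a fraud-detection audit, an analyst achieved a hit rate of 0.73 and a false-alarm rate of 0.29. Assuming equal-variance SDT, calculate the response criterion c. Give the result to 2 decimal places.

c = -0.03

z(H) = z(0.73) = 0.613
z(FA) = z(0.29) = -0.553
c = −½·[z(H) + z(FA)] = −0.5 × (0.613 + (-0.553)) = -0.030
c < 0: the analyst has a liberal response bias.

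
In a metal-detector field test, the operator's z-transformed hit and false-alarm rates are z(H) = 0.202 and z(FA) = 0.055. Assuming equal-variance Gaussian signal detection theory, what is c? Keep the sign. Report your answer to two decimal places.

c = −½·[z(H) + z(FA)] = −½·(0.202 + 0.055) = -0.1285
c < 0: the operator has a liberal response bias.

c = -0.13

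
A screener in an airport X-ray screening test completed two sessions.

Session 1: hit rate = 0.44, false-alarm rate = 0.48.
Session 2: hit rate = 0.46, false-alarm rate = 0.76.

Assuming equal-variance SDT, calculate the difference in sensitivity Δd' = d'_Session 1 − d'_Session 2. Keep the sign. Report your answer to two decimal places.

Δd' = 0.71

Session 1: z(0.44) = -0.151, z(0.48) = -0.050, d' = -0.101
Session 2: z(0.46) = -0.100, z(0.76) = 0.706, d' = -0.806
Δd' = d'_Session 1 − d'_Session 2 = -0.101 − (-0.806) = 0.705
Session 1 has the higher sensitivity.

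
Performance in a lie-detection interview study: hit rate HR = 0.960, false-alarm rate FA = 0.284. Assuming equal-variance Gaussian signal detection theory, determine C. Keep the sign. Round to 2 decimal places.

z(H) = z(0.960) = 1.751
z(FA) = z(0.284) = -0.571
c = −½·[z(H) + z(FA)] = −0.5 × (1.751 + (-0.571)) = -0.590

C = -0.59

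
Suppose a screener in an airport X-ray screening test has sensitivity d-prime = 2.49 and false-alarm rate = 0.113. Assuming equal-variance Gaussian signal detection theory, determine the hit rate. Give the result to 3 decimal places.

z(false-alarm rate) = z(0.113) = -1.2107
z(H) = z(FA) + d' = -1.2107 + 2.49 = 1.2793
hit rate = Φ(1.2793) = 0.8996

hit rate = 0.900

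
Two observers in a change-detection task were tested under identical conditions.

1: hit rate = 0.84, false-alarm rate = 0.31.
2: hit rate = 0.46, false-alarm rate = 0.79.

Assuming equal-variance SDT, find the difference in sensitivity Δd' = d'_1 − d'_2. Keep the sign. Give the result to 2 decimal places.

1: z(0.84) = 0.994, z(0.31) = -0.496, d' = 1.490
2: z(0.46) = -0.100, z(0.79) = 0.806, d' = -0.906
Δd' = d'_1 − d'_2 = 1.490 − (-0.906) = 2.396
1 has the higher sensitivity.

Δd' = 2.40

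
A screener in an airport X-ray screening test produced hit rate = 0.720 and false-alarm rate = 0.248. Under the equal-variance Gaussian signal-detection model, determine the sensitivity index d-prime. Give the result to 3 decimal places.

Φ⁻¹(0.720) = 0.5828, Φ⁻¹(0.248) = -0.6808
d' = z(H) − z(FA) = 0.5828 − (-0.6808) = 1.2636

d-prime = 1.264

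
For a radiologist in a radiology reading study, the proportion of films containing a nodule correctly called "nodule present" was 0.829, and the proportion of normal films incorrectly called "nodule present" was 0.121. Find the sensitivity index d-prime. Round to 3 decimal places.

d-prime = 2.120

z(H) = 0.9502
z(FA) = -1.1700
d' = z(H) − z(FA) = 0.9502 − (-1.1700) = 2.1202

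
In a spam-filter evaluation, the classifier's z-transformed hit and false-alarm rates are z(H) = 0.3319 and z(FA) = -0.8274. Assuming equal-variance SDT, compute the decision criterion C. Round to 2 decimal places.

C = 0.25

c = −½·[z(H) + z(FA)] = −½·(0.3319 + (-0.8274)) = 0.24775
c > 0: the classifier has a conservative response bias.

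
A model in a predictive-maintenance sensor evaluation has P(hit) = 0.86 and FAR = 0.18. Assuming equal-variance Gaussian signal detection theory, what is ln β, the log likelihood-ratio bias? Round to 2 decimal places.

z(H) = 1.080
z(FA) = -0.915
ln β = −½·[z(H)² − z(FA)²] = −0.5 × (1.166 − 0.837) = -0.1645

ln β = -0.16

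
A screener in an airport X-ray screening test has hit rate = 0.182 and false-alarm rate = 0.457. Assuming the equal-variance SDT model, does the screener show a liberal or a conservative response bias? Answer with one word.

z(H) = -0.908, z(FA) = -0.108
c = −½·(z(H) + z(FA)) = 0.508
c > 0 → conservative criterion (biased toward responding “no”).

conservative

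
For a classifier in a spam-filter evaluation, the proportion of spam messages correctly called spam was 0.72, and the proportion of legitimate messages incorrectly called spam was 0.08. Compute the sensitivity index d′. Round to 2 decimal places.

d′ = 1.99

z(H) = z(0.72) = 0.5828
z(FA) = z(0.08) = -1.4051
d' = z(H) − z(FA) = 0.5828 − (-1.4051) = 1.9879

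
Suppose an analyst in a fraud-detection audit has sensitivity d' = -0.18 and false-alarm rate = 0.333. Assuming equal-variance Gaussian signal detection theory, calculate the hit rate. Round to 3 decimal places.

z(false-alarm rate) = z(0.333) = -0.4316
z(H) = z(FA) + d' = -0.4316 + (-0.18) = -0.6116
hit rate = Φ(-0.6116) = 0.2704

hit rate = 0.270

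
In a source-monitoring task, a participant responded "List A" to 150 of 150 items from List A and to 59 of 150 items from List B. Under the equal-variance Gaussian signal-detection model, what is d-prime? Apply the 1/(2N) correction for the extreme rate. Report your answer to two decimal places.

d-prime = 2.98

The hit rate is 150/150 = 1, so apply the 1/(2N) correction: H → 1 − 1/(2·150) = 0.99667.
z(H) = z(0.99667) = 2.713
z(FA) = z(0.39333) = -0.271
d' = 2.713 − (-0.271) = 2.984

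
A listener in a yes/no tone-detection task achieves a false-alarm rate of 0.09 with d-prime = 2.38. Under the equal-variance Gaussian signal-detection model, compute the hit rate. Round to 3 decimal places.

hit rate = 0.851

z(false-alarm rate) = z(0.09) = -1.3408
z(H) = z(FA) + d' = -1.3408 + 2.38 = 1.0392
hit rate = Φ(1.0392) = 0.8506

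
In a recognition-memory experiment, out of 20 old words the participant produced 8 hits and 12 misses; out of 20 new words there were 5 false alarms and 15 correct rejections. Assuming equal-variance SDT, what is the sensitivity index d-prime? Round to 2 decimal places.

d-prime = 0.42

H = 8/20 = 0.4000
FA = 5/20 = 0.2500
Φ⁻¹(0.4000) = -0.253, Φ⁻¹(0.2500) = -0.674
d' = z(H) − z(FA) = -0.253 − (-0.674) = 0.421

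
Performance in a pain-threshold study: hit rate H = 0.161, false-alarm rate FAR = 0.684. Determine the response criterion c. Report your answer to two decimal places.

z(H) = -0.9904
z(FA) = 0.4789
c = −½·[z(H) + z(FA)] = −0.5 × (-0.9904 + 0.4789) = 0.25575

c = 0.26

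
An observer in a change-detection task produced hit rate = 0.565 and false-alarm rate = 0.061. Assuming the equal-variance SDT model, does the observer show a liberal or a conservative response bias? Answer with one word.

z(H) = 0.164, z(FA) = -1.546
c = −½·(z(H) + z(FA)) = 0.691
c > 0 → conservative criterion (biased toward responding “no”).

conservative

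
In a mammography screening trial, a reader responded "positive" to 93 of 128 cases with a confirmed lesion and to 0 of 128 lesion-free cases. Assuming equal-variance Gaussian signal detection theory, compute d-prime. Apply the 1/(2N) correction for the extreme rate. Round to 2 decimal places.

The false-alarm rate is 0/128 = 0, so apply the 1/(2N) correction: FA → 1/(2·128) = 0.00391.
z(H) = z(0.72656) = 0.602
z(FA) = z(0.00391) = -2.660
d' = 0.602 − (-2.660) = 3.262

d-prime = 3.26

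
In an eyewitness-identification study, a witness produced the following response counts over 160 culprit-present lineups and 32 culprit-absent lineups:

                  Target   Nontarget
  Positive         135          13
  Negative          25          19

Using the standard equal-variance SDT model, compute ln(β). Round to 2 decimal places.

H = 135/160 = 0.8438
FA = 13/32 = 0.4062
z(0.8438) = 1.010, z(0.4062) = -0.237
ln β = −½·[z(H)² − z(FA)²] = −0.5 × (1.020 − 0.056) = -0.482

ln β = -0.48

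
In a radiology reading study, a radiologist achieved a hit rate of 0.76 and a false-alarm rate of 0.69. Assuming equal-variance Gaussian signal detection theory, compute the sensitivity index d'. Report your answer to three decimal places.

z(0.76) = 0.7063, z(0.69) = 0.4959
d' = z(H) − z(FA) = 0.7063 − 0.4959 = 0.2104

d' = 0.210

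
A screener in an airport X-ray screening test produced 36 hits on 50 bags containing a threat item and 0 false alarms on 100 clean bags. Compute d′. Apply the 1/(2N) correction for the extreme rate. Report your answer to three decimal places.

d′ = 3.159

The false-alarm rate is 0/100 = 0, so apply the 1/(2N) correction: FA → 1/(2·100) = 0.00500.
z(H) = z(0.72000) = 0.5828
z(FA) = z(0.00500) = -2.5758
d' = 0.5828 − (-2.5758) = 3.1586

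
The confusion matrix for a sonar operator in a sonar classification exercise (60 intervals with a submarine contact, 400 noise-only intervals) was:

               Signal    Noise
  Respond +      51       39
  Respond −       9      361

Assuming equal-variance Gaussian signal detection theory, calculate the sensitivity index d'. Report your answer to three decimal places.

H = 51/60 = 0.8500
FA = 39/400 = 0.0975
z(H) = z(0.8500) = 1.0364
z(FA) = z(0.0975) = -1.2959
d' = z(H) − z(FA) = 1.0364 − (-1.2959) = 2.3323

d' = 2.332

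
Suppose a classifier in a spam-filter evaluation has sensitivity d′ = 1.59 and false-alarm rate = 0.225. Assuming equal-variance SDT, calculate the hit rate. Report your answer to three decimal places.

hit rate = 0.798

z(false-alarm rate) = z(0.225) = -0.7554
z(H) = z(FA) + d' = -0.7554 + 1.59 = 0.8346
hit rate = Φ(0.8346) = 0.7980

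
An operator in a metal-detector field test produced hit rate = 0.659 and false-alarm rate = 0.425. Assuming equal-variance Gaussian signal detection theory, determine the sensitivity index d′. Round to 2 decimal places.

z(H) = 0.4097
z(FA) = -0.1891
d' = z(H) − z(FA) = 0.4097 − (-0.1891) = 0.5988

d′ = 0.60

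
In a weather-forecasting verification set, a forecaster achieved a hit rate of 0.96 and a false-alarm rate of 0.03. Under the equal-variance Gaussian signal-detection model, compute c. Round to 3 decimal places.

c = 0.065

Φ⁻¹(H) = Φ⁻¹(0.96) = 1.7507
Φ⁻¹(FA) = Φ⁻¹(0.03) = -1.8808
c = −½·[z(H) + z(FA)] = −0.5 × (1.7507 + (-1.8808)) = 0.06505
c > 0: the forecaster has a conservative response bias.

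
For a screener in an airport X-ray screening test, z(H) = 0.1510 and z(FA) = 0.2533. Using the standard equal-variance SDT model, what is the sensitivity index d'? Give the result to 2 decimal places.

d' = z(H) − z(FA) = 0.1510 − 0.2533 = -0.1023

d' = -0.10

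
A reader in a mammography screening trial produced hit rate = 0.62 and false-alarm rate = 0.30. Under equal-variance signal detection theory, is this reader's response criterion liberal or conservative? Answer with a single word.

conservative

z(H) = 0.305, z(FA) = -0.524
c = −½·(z(H) + z(FA)) = 0.1095
c > 0 → conservative criterion (biased toward responding “no”).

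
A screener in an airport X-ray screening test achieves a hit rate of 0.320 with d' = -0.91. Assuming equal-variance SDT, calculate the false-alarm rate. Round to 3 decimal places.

false-alarm rate = 0.671

z(hit rate) = z(0.320) = -0.4677
z(FA) = z(H) − d' = -0.4677 − (-0.91) = 0.4423
false-alarm rate = Φ(0.4423) = 0.6709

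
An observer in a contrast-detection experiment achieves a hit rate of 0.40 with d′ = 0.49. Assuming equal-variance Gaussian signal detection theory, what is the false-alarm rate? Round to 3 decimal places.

false-alarm rate = 0.229

z(hit rate) = z(0.40) = -0.2533
z(FA) = z(H) − d' = -0.2533 − 0.49 = -0.7433
false-alarm rate = Φ(-0.7433) = 0.2287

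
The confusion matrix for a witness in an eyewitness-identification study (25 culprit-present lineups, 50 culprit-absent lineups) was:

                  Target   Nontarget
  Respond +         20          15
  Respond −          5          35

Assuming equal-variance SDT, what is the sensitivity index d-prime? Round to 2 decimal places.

d-prime = 1.37

H = 20/25 = 0.8000
FA = 15/50 = 0.3000
z(0.8000) = 0.8416, z(0.3000) = -0.5244
d' = z(H) − z(FA) = 0.8416 − (-0.5244) = 1.3660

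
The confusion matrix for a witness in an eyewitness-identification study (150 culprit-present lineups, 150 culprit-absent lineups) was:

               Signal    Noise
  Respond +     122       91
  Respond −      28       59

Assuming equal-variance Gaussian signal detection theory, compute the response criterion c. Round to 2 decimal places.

H = 122/150 = 0.8133
FA = 91/150 = 0.6067
z(0.8133) = 0.890, z(0.6067) = 0.271
c = −½·[z(H) + z(FA)] = −0.5 × (0.890 + 0.271) = -0.5805
c < 0: the witness has a liberal response bias.

c = -0.58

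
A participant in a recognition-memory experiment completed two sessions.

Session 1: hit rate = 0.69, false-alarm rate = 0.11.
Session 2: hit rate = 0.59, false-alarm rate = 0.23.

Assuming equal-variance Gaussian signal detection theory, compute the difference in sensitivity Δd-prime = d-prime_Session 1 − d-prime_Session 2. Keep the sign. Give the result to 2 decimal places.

Δd-prime = 0.76

Session 1: z(0.69) = 0.496, z(0.11) = -1.227, d' = 1.723
Session 2: z(0.59) = 0.228, z(0.23) = -0.739, d' = 0.967
Δd' = d'_Session 1 − d'_Session 2 = 1.723 − 0.967 = 0.756
Session 1 has the higher sensitivity.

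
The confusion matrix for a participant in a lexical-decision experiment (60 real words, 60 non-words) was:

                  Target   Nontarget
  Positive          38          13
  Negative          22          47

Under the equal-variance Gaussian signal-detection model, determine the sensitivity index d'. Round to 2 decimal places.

H = 38/60 = 0.6333
FA = 13/60 = 0.2167
Φ⁻¹(0.6333) = 0.341, Φ⁻¹(0.2167) = -0.783
d' = z(H) − z(FA) = 0.341 − (-0.783) = 1.124

d' = 1.12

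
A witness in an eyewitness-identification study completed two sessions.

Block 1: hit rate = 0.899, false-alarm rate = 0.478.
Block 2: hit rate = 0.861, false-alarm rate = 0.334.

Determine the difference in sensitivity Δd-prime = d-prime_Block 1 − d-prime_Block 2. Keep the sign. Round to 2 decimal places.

Block 1: z(0.899) = 1.276, z(0.478) = -0.055, d' = 1.331
Block 2: z(0.861) = 1.085, z(0.334) = -0.429, d' = 1.514
Δd' = d'_Block 1 − d'_Block 2 = 1.331 − 1.514 = -0.183
Block 2 has the higher sensitivity.

Δd-prime = -0.18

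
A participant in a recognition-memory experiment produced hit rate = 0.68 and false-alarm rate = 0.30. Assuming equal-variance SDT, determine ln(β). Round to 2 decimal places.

z(H) = z(0.68) = 0.468
z(FA) = z(0.30) = -0.524
ln β = −½·[z(H)² − z(FA)²] = −0.5 × (0.219 − 0.275) = 0.028

ln β = 0.03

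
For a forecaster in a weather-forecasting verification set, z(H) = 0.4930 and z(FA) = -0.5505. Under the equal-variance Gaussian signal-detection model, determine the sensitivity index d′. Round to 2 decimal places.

d′ = 1.04

d' = z(H) − z(FA) = 0.4930 − (-0.5505) = 1.0435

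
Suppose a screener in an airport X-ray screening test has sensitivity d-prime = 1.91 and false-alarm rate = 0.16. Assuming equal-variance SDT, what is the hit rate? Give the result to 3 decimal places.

z(false-alarm rate) = z(0.16) = -0.9945
z(H) = z(FA) + d' = -0.9945 + 1.91 = 0.9155
hit rate = Φ(0.9155) = 0.8200

hit rate = 0.820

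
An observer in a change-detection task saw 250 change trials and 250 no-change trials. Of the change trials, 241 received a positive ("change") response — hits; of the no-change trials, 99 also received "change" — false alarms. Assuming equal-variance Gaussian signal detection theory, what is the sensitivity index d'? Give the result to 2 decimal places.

H = 241/250 = 0.9640
FA = 99/250 = 0.3960
Φ⁻¹(0.9640) = 1.799, Φ⁻¹(0.3960) = -0.264
d' = z(H) − z(FA) = 1.799 − (-0.264) = 2.063

d' = 2.06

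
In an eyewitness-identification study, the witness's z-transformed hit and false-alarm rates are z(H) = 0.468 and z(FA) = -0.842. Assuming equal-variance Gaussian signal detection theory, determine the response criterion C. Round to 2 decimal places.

C = 0.19

c = −½·[z(H) + z(FA)] = −½·(0.468 + (-0.842)) = 0.187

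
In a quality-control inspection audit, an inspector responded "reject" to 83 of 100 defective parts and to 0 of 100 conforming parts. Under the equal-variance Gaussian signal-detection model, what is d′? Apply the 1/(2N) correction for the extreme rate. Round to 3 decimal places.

The false-alarm rate is 0/100 = 0, so apply the 1/(2N) correction: FA → 1/(2·100) = 0.00500.
z(H) = z(0.83000) = 0.9542
z(FA) = z(0.00500) = -2.5758
d' = 0.9542 − (-2.5758) = 3.5300

d′ = 3.530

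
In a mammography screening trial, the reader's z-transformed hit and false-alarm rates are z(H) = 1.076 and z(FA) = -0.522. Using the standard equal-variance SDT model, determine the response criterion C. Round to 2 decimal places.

c = −½·[z(H) + z(FA)] = −½·(1.076 + (-0.522)) = -0.277

C = -0.28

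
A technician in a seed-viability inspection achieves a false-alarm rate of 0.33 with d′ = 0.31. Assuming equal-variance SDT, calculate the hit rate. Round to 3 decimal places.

z(false-alarm rate) = z(0.33) = -0.4399
z(H) = z(FA) + d' = -0.4399 + 0.31 = -0.1299
hit rate = Φ(-0.1299) = 0.4483

hit rate = 0.448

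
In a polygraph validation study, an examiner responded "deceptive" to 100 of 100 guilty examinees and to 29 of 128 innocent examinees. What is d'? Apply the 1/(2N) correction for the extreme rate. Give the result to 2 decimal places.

d' = 3.33

The hit rate is 100/100 = 1, so apply the 1/(2N) correction: H → 1 − 1/(2·100) = 0.99500.
z(H) = z(0.99500) = 2.576
z(FA) = z(0.22656) = -0.750
d' = 2.576 − (-0.750) = 3.326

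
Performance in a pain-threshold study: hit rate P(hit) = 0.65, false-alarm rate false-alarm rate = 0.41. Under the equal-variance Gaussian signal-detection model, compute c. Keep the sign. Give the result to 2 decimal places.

z(H) = z(0.65) = 0.385
z(FA) = z(0.41) = -0.228
c = −½·[z(H) + z(FA)] = −0.5 × (0.385 + (-0.228)) = -0.0785
c < 0: the participant has a liberal response bias.

c = -0.08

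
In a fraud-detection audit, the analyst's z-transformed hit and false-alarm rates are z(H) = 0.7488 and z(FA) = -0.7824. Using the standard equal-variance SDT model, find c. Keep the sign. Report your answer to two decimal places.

c = −½·[z(H) + z(FA)] = −½·(0.7488 + (-0.7824)) = 0.0168
c > 0: the analyst has a conservative response bias.

c = 0.02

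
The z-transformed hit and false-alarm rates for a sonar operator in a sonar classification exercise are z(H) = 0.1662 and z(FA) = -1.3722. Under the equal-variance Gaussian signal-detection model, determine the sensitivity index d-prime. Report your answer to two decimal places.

d' = z(H) − z(FA) = 0.1662 − (-1.3722) = 1.5384

d-prime = 1.54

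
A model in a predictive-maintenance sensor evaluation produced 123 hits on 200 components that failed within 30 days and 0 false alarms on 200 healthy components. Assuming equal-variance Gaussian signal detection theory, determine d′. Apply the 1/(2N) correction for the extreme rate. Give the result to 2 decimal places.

d′ = 3.10

The false-alarm rate is 0/200 = 0, so apply the 1/(2N) correction: FA → 1/(2·200) = 0.00250.
z(H) = z(0.61500) = 0.292
z(FA) = z(0.00250) = -2.807
d' = 0.292 − (-2.807) = 3.099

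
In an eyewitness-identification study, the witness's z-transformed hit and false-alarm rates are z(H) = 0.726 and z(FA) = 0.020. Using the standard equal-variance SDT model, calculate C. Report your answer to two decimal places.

c = −½·[z(H) + z(FA)] = −½·(0.726 + 0.020) = -0.373

C = -0.37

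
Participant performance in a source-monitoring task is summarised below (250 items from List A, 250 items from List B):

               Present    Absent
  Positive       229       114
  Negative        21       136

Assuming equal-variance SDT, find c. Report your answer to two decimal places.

c = -0.63

H = 229/250 = 0.9160
FA = 114/250 = 0.4560
z(0.9160) = 1.379, z(0.4560) = -0.111
c = −½·[z(H) + z(FA)] = −0.5 × (1.379 + (-0.111)) = -0.634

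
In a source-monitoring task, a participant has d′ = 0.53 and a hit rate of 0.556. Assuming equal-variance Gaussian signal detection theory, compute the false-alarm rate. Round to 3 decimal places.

false-alarm rate = 0.349

z(hit rate) = z(0.556) = 0.1408
z(FA) = z(H) − d' = 0.1408 − 0.53 = -0.3892
false-alarm rate = Φ(-0.3892) = 0.3486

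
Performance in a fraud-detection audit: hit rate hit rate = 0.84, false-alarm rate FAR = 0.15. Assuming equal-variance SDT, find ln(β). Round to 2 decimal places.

z(H) = 0.994
z(FA) = -1.036
ln β = −½·[z(H)² − z(FA)²] = −0.5 × (0.988 − 1.073) = 0.0425

ln β = 0.04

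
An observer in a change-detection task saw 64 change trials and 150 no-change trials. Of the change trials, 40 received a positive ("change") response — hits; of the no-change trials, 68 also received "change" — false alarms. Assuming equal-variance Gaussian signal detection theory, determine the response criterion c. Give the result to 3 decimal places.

H = 40/64 = 0.6250
FA = 68/150 = 0.4533
z(H) = z(0.6250) = 0.3186
z(FA) = z(0.4533) = -0.1173
c = −½·[z(H) + z(FA)] = −0.5 × (0.3186 + (-0.1173)) = -0.10065

c = -0.101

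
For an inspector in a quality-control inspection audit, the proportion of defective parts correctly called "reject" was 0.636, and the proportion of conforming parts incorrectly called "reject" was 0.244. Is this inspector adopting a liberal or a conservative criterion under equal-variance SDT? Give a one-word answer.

z(H) = 0.348, z(FA) = -0.693
c = −½·(z(H) + z(FA)) = 0.1725
c > 0 → conservative criterion (biased toward responding “no”).

conservative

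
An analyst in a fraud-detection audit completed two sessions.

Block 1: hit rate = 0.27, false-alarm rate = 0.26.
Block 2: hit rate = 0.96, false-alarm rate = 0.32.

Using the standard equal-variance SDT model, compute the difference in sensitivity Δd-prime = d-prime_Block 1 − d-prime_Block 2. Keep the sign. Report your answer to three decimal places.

Δd-prime = -2.188

Block 1: z(0.27) = -0.6128, z(0.26) = -0.6433, d' = 0.0305
Block 2: z(0.96) = 1.7507, z(0.32) = -0.4677, d' = 2.2184
Δd' = d'_Block 1 − d'_Block 2 = 0.0305 − 2.2184 = -2.1879
Block 2 has the higher sensitivity.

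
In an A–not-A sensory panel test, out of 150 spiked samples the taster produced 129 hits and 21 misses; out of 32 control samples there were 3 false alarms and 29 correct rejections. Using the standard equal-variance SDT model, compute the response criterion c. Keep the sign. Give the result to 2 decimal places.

H = 129/150 = 0.8600
FA = 3/32 = 0.0938
Φ⁻¹(0.8600) = 1.080, Φ⁻¹(0.0938) = -1.318
c = −½·[z(H) + z(FA)] = −0.5 × (1.080 + (-1.318)) = 0.119

c = 0.12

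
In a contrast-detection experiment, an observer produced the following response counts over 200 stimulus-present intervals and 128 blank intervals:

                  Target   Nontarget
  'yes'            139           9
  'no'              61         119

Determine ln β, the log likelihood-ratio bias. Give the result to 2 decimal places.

H = 139/200 = 0.6950
FA = 9/128 = 0.0703
z(0.6950) = 0.510, z(0.0703) = -1.474
ln β = −½·[z(H)² − z(FA)²] = −0.5 × (0.260 − 2.173) = 0.9565

ln β = 0.96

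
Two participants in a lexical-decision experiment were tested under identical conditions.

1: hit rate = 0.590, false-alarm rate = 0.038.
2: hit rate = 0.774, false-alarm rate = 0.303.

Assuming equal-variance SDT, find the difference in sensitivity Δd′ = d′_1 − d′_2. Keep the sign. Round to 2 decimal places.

1: z(0.590) = 0.228, z(0.038) = -1.774, d' = 2.002
2: z(0.774) = 0.752, z(0.303) = -0.516, d' = 1.268
Δd' = d'_1 − d'_2 = 2.002 − 1.268 = 0.734
1 has the higher sensitivity.

Δd′ = 0.73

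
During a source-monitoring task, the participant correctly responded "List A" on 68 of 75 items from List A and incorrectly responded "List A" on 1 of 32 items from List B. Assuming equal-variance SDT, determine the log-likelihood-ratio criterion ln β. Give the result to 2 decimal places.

H = 68/75 = 0.9067
FA = 1/32 = 0.0312
z(H) = z(0.9067) = 1.321
z(FA) = z(0.0312) = -1.863
ln β = −½·[z(H)² − z(FA)²] = −0.5 × (1.745 − 3.471) = 0.863

ln β = 0.86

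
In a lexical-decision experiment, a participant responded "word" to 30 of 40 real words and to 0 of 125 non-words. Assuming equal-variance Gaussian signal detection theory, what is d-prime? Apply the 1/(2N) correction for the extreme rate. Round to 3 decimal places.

d-prime = 3.327

The false-alarm rate is 0/125 = 0, so apply the 1/(2N) correction: FA → 1/(2·125) = 0.00400.
z(H) = z(0.75000) = 0.6745
z(FA) = z(0.00400) = -2.6521
d' = 0.6745 − (-2.6521) = 3.3266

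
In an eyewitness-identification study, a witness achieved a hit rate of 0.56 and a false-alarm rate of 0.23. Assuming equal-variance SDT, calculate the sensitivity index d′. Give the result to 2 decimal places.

Φ⁻¹(H) = Φ⁻¹(0.56) = 0.1510
Φ⁻¹(FA) = Φ⁻¹(0.23) = -0.7388
d' = z(H) − z(FA) = 0.1510 − (-0.7388) = 0.8898

d′ = 0.89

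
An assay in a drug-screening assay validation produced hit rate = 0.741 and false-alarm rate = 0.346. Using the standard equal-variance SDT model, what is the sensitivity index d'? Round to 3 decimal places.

z(H) = z(0.741) = 0.6464
z(FA) = z(0.346) = -0.3961
d' = z(H) − z(FA) = 0.6464 − (-0.3961) = 1.0425

d' = 1.043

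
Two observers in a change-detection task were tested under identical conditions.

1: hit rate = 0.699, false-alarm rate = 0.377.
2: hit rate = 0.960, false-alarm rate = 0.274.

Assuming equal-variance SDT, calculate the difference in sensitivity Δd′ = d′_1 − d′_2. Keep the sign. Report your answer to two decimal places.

1: z(0.699) = 0.522, z(0.377) = -0.313, d' = 0.835
2: z(0.960) = 1.751, z(0.274) = -0.601, d' = 2.352
Δd' = d'_1 − d'_2 = 0.835 − 2.352 = -1.517
2 has the higher sensitivity.

Δd′ = -1.52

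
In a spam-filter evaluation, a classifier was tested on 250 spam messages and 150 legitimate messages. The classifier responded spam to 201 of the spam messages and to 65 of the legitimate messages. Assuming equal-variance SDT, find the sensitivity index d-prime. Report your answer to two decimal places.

d-prime = 1.02

H = 201/250 = 0.8040
FA = 65/150 = 0.4333
z(H) = z(0.8040) = 0.856
z(FA) = z(0.4333) = -0.168
d' = z(H) − z(FA) = 0.856 − (-0.168) = 1.024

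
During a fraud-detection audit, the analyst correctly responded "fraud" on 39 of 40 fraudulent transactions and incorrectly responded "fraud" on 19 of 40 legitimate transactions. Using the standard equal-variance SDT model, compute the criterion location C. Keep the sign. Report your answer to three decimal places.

H = 39/40 = 0.9750
FA = 19/40 = 0.4750
z(H) = 1.9600
z(FA) = -0.0627
c = −½·[z(H) + z(FA)] = −0.5 × (1.9600 + (-0.0627)) = -0.94865
c < 0: the analyst has a liberal response bias.

C = -0.949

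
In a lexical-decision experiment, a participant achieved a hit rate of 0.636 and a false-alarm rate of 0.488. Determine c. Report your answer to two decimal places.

Φ⁻¹(0.636) = 0.348, Φ⁻¹(0.488) = -0.030
c = −½·[z(H) + z(FA)] = −0.5 × (0.348 + (-0.030)) = -0.159

c = -0.16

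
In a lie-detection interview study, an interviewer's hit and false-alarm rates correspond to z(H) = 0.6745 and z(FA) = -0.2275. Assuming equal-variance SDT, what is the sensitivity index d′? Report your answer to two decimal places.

d' = z(H) − z(FA) = 0.6745 − (-0.2275) = 0.9020

d′ = 0.90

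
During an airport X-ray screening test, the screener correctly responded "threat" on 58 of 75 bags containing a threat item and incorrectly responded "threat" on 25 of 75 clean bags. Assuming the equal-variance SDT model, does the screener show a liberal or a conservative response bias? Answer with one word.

z(H) = 0.750, z(FA) = -0.431
c = −½·(z(H) + z(FA)) = -0.1595
c < 0 → liberal criterion (biased toward responding “yes”).

liberal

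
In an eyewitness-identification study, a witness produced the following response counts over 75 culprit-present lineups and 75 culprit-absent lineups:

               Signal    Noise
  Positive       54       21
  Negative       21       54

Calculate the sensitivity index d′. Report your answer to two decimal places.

H = 54/75 = 0.7200
FA = 21/75 = 0.2800
z(H) = z(0.7200) = 0.583
z(FA) = z(0.2800) = -0.583
d' = z(H) − z(FA) = 0.583 − (-0.583) = 1.166

d′ = 1.17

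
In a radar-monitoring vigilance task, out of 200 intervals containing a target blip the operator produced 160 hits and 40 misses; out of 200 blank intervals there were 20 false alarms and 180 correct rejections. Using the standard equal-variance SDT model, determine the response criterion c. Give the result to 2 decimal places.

c = 0.22

H = 160/200 = 0.8000
FA = 20/200 = 0.1000
z(0.8000) = 0.842, z(0.1000) = -1.282
c = −½·[z(H) + z(FA)] = −0.5 × (0.842 + (-1.282)) = 0.220
c > 0: the operator has a conservative response bias.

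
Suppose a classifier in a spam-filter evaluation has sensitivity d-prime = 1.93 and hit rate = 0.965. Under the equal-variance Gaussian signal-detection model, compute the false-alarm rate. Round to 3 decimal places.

false-alarm rate = 0.453

z(hit rate) = z(0.965) = 1.8119
z(FA) = z(H) − d' = 1.8119 − 1.93 = -0.1181
false-alarm rate = Φ(-0.1181) = 0.4530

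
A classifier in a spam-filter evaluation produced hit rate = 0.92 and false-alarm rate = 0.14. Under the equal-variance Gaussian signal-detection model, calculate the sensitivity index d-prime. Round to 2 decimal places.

Φ⁻¹(0.92) = 1.405, Φ⁻¹(0.14) = -1.080
d' = z(H) − z(FA) = 1.405 − (-1.080) = 2.485

d-prime = 2.49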